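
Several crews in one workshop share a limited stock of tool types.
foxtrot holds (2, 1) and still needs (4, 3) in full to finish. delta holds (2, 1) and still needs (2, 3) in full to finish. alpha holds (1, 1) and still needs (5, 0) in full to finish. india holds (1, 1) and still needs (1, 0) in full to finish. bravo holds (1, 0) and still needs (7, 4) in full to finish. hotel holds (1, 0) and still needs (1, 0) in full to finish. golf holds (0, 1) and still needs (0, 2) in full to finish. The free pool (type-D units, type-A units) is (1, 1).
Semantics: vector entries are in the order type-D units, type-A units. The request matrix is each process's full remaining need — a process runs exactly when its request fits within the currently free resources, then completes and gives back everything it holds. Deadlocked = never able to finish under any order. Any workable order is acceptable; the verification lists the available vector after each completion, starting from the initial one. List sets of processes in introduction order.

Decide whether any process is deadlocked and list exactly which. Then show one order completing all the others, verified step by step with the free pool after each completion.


No process is deadlocked.
Key observation: hotel leads a chain of completions in which each release enables another process.
The rest can finish in the order hotel, india, golf, delta, foxtrot, alpha, bravo. Verifying each step:
  pool = (1, 1)
  hotel: need (1, 0) fits (1, 1); releases (1, 0), pool now (2, 1)
  india: need (1, 0) fits (2, 1); releases (1, 1), pool now (3, 2)
  golf: need (0, 2) fits (3, 2); releases (0, 1), pool now (3, 3)
  delta: need (2, 3) fits (3, 3); releases (2, 1), pool now (5, 4)
  foxtrot: need (4, 3) fits (5, 4); releases (2, 1), pool now (7, 5)
  alpha: need (5, 0) fits (7, 5); releases (1, 1), pool now (8, 6)
  bravo: need (7, 4) fits (8, 6); releases (1, 0), pool now (9, 6)


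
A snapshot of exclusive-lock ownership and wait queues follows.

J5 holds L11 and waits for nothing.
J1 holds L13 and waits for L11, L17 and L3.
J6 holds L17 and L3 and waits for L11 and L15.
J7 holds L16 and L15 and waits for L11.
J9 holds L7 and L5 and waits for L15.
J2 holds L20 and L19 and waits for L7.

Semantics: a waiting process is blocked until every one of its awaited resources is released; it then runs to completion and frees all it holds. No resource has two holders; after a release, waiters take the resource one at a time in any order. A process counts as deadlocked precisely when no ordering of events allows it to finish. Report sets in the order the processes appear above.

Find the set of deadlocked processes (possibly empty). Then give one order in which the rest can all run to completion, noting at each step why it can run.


No process is deadlocked.
Key observation: there is no circular wait here — follow any chain and it reaches a process that is free to run now.
The rest can finish in the order J5, J7, J9, J6, J1, J2.
Step-by-step check:
  J5: no waits; runs immediately, freeing L11
  run J7 (all its waits — L11 — are resolved); releases L16 and L15
  run J9 (all its waits — L15 — are resolved); releases L7 and L5
  run J6 (all its waits — L11 and L15 — are resolved); releases L17 and L3
  run J1 (all its waits — L11, L17 and L3 — are resolved); releases L13
  run J2 (all its waits — L7 — are resolved); releases L20 and L19


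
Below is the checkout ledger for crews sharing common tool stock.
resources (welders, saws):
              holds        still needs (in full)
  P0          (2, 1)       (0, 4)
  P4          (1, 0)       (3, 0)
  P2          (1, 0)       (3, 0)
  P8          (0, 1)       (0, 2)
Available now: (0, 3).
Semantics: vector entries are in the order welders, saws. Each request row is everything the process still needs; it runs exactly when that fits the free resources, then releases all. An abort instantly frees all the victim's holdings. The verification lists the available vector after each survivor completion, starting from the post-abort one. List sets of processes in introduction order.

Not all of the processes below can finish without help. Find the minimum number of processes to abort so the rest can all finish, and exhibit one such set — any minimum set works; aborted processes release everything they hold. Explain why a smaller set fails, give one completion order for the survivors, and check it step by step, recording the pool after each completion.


Minimum abort set: P4.
Key observation: P2 had no path to completion before; after the abort of P4 ((1, 0) returned), step 3 is where it fits.
Why nothing smaller works: aborting no one leaves the state deadlocked as given.
One survivor order: P8, P0, P2. Verifying each step (post-abort pool first):
  pool = (1, 3)
  P8: need (0, 2) fits (1, 3); releases (0, 1), pool now (1, 4)
  P0: need (0, 4) fits (1, 4); releases (2, 1), pool now (3, 5)
  P2: need (3, 0) fits (3, 5); releases (1, 0), pool now (4, 5)


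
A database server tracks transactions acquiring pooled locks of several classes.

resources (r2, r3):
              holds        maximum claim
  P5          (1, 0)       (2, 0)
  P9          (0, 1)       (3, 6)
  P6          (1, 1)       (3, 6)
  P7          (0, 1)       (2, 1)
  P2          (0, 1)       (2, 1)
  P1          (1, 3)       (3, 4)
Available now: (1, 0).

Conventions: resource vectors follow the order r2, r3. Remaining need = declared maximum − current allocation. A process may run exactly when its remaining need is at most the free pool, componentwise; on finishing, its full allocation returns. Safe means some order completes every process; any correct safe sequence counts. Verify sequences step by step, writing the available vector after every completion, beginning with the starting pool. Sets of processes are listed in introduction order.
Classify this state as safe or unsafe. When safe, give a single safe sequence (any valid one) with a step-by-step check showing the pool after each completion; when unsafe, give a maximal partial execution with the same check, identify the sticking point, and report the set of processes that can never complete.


SAFE — a valid safe sequence is P5, P7, P2, P1, P9, P6.
Key observation: reading the order forward, P5 is the first process whose need (1, 0) meets the free pool (1, 0) exactly on a resource it requests.
Check, step by step:
  pool = (1, 0)
  P5 needs (1, 0) <= (1, 0) -> finishes; pool += (1, 0) = (2, 0)
  P7 needs (2, 0) <= (2, 0) -> finishes; pool += (0, 1) = (2, 1)
  P2 needs (2, 0) <= (2, 1) -> finishes; pool += (0, 1) = (2, 2)
  P1 needs (2, 1) <= (2, 2) -> finishes; pool += (1, 3) = (3, 5)
  P9 needs (3, 5) <= (3, 5) -> finishes; pool += (0, 1) = (3, 6)
  P6 needs (2, 5) <= (3, 6) -> finishes; pool += (1, 1) = (4, 7)


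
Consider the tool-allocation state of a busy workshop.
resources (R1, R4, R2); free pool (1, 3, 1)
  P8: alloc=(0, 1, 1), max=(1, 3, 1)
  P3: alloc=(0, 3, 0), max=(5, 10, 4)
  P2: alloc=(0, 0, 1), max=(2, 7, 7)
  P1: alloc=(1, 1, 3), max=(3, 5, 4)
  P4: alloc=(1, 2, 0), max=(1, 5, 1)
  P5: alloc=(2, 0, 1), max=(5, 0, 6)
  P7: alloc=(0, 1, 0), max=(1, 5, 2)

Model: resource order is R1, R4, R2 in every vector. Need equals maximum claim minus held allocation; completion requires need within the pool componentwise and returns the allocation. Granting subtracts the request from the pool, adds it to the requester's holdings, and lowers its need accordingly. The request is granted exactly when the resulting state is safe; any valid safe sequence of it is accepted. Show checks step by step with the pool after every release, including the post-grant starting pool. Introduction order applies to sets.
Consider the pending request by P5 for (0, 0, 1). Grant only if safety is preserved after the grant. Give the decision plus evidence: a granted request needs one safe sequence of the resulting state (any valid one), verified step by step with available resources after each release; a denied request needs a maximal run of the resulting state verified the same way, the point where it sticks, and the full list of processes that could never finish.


GRANT. The post-grant state is safe; one safe sequence: P8, P4, P1, P5, P2, P3, P7.
Key observation: even at the reduced pool (1, 3, 0), P8 fits immediately, so safety survives the grant.
Step-by-step check of the post-grant state:
  pool = (1, 3, 0)
  P8 needs (1, 2, 0) <= (1, 3, 0) -> finishes; pool += (0, 1, 1) = (1, 4, 1)
  P4 needs (0, 3, 1) <= (1, 4, 1) -> finishes; pool += (1, 2, 0) = (2, 6, 1)
  P1 needs (2, 4, 1) <= (2, 6, 1) -> finishes; pool += (1, 1, 3) = (3, 7, 4)
  P5 needs (3, 0, 4) <= (3, 7, 4) -> finishes; pool += (2, 0, 2) = (5, 7, 6)
  P2 needs (2, 7, 6) <= (5, 7, 6) -> finishes; pool += (0, 0, 1) = (5, 7, 7)
  P3 needs (5, 7, 4) <= (5, 7, 7) -> finishes; pool += (0, 3, 0) = (5, 10, 7)
  P7 needs (1, 4, 2) <= (5, 10, 7) -> finishes; pool += (0, 1, 0) = (5, 11, 7)


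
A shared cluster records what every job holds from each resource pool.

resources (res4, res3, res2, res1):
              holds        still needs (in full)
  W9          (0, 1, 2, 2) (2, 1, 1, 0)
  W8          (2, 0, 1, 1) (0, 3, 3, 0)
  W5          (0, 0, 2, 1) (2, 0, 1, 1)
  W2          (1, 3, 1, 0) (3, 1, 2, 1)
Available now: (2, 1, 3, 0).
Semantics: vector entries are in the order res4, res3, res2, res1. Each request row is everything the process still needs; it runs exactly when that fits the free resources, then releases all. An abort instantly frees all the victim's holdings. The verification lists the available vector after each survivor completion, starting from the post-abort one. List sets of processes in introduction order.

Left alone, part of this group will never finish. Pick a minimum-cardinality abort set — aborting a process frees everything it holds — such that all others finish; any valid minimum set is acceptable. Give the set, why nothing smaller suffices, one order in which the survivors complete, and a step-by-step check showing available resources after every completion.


Abort W8.
Key observation: W2 could never have finished before the abort; with (2, 0, 1, 1) returned by W8, it fits at step 2.
Minimality: the empty abort set fails — the state is deadlocked as it stands.
One survivor order: W9, W2, W5. Check, step by step (post-abort pool first):
  pool = (4, 1, 4, 1)
  run W9 (needs (2, 1, 1, 0), free (4, 1, 4, 1)); after release of (0, 1, 2, 2) the pool is (4, 2, 6, 3)
  run W2 (needs (3, 1, 2, 1), free (4, 2, 6, 3)); after release of (1, 3, 1, 0) the pool is (5, 5, 7, 3)
  run W5 (needs (2, 0, 1, 1), free (5, 5, 7, 3)); after release of (0, 0, 2, 1) the pool is (5, 5, 9, 4)


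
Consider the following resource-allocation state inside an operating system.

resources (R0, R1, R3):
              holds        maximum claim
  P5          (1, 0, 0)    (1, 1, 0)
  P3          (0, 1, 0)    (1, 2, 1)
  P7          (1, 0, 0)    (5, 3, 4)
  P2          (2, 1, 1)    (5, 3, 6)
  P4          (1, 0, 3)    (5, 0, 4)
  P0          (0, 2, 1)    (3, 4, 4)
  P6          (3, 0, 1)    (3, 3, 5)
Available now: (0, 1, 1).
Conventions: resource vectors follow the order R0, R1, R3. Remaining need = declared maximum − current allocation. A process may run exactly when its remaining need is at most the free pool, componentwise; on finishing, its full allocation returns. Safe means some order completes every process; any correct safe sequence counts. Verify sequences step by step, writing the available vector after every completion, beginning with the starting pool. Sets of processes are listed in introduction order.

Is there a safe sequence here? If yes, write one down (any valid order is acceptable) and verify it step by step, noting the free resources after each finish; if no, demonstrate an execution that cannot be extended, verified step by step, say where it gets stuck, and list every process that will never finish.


UNSAFE.
Key observation: after P5, P3 the pool peaks at (1, 2, 1), and each blocked process is short somewhere: P7 on R0, R1, R3; P2 on R0, R3; P4 on R0; P0 on R0, R3; P6 on R1, R3.
A maximal execution: P5, P3 — then nothing else fits. Verifying each step:
  pool = (0, 1, 1)
  P5: need (0, 1, 0) fits (0, 1, 1); releases (1, 0, 0), pool now (1, 1, 1)
  P3: need (1, 1, 1) fits (1, 1, 1); releases (0, 1, 0), pool now (1, 2, 1)
  P7 still needs (4, 3, 4) but only (1, 2, 1) is free — short on R0, R1 and R3
  P2 still needs (3, 2, 5) but only (1, 2, 1) is free — short on R0 and R3
  P4 still needs (4, 0, 1) but only (1, 2, 1) is free — short on R0
  P0 still needs (3, 2, 3) but only (1, 2, 1) is free — short on R0 and R3
  P6 still needs (0, 3, 4) but only (1, 2, 1) is free — short on R1 and R3
Processes that can never finish: P7, P2, P4, P0 and P6.


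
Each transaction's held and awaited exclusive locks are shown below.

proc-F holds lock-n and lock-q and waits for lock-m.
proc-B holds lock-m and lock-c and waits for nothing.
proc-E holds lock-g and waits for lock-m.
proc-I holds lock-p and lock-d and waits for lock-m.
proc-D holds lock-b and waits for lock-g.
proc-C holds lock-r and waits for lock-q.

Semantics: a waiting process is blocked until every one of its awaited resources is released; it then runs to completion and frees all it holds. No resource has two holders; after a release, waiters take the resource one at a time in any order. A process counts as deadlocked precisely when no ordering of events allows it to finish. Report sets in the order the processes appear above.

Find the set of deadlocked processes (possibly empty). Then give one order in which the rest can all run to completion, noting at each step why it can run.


No process is deadlocked.
Key observation: although several processes wait, no cycle exists — each chain bottoms out at a free runner.
A valid finishing order for the others: proc-B, proc-E, proc-F, proc-I, proc-C, proc-D.
Step-by-step check:
  run proc-B (it waits on nothing); releases lock-m and lock-c
  proc-E: everything it awaited (lock-m) is free; runs, freeing lock-g
  proc-F: everything it awaited (lock-m) is free; runs, freeing lock-n and lock-q
  proc-I: everything it awaited (lock-m) is free; runs, freeing lock-p and lock-d
  proc-C: everything it awaited (lock-q) is free; runs, freeing lock-r
  proc-D: everything it awaited (lock-g) is free; runs, freeing lock-b


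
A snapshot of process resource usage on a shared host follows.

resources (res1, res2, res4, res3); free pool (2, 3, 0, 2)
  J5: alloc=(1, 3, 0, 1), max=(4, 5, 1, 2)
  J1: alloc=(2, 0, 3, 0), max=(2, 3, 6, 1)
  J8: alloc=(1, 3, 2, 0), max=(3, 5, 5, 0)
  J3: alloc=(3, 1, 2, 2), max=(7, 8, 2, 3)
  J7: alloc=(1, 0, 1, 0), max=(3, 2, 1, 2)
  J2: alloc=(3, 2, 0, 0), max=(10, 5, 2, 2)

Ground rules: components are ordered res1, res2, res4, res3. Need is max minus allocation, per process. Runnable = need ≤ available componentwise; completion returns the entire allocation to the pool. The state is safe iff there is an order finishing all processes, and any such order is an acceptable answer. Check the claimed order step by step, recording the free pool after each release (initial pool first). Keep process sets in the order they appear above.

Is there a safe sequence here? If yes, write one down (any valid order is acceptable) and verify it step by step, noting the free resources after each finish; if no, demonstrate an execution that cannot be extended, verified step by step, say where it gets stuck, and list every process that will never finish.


UNSAFE.
Key observation: after J7, J5 the pool peaks at (4, 6, 1, 3), and each blocked process is short somewhere: J1 on res4; J8 on res4; J3 on res2; J2 on res1, res4.
The run J7, J5 cannot be extended any further. Walking it through:
  pool = (2, 3, 0, 2)
  run J7 (needs (2, 2, 0, 2), free (2, 3, 0, 2)); after release of (1, 0, 1, 0) the pool is (3, 3, 1, 2)
  run J5 (needs (3, 2, 1, 1), free (3, 3, 1, 2)); after release of (1, 3, 0, 1) the pool is (4, 6, 1, 3)
  J1 still needs (0, 3, 3, 1) but only (4, 6, 1, 3) is free — short on res4
  J8 still needs (2, 2, 3, 0) but only (4, 6, 1, 3) is free — short on res4
  J3 still needs (4, 7, 0, 1) but only (4, 6, 1, 3) is free — short on res2
  J2 still needs (7, 3, 2, 2) but only (4, 6, 1, 3) is free — short on res1 and res4
Never able to finish: J1, J8, J3 and J2.


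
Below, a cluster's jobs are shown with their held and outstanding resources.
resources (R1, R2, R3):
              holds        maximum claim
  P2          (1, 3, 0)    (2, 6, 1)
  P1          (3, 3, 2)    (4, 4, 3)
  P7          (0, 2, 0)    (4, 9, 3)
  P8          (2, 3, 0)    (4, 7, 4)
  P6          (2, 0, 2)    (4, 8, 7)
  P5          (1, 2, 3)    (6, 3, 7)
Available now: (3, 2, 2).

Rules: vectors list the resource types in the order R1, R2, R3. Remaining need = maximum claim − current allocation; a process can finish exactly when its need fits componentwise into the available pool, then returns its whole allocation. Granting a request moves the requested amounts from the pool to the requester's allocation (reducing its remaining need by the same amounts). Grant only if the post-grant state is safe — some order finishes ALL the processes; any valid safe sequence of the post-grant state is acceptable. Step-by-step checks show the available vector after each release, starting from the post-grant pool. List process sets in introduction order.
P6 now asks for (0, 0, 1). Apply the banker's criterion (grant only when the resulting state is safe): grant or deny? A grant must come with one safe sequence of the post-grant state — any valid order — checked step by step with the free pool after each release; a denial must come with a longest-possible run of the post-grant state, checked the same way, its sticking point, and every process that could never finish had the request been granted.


DENY: after the grant no complete ordering would exist.
Key observation: R3 is the bottleneck — with P1, P2, P7 done the pool holds (7, 10, 3), short of every remaining need.
After a pretend grant, a maximal execution: P1, P2, P7 — then nothing else fits. Walking it through:
  pool = (3, 2, 1)
  run P1 (needs (1, 1, 1), free (3, 2, 1)); after release of (3, 3, 2) the pool is (6, 5, 3)
  run P2 (needs (1, 3, 1), free (6, 5, 3)); after release of (1, 3, 0) the pool is (7, 8, 3)
  run P7 (needs (4, 7, 3), free (7, 8, 3)); after release of (0, 2, 0) the pool is (7, 10, 3)
  blocked: P8 wants (2, 4, 4), pool (7, 10, 3) — not enough R3
  blocked: P6 wants (2, 8, 4), pool (7, 10, 3) — not enough R3
  blocked: P5 wants (5, 1, 4), pool (7, 10, 3) — not enough R3
Had the request been granted, P8, P6 and P5 could never finish.


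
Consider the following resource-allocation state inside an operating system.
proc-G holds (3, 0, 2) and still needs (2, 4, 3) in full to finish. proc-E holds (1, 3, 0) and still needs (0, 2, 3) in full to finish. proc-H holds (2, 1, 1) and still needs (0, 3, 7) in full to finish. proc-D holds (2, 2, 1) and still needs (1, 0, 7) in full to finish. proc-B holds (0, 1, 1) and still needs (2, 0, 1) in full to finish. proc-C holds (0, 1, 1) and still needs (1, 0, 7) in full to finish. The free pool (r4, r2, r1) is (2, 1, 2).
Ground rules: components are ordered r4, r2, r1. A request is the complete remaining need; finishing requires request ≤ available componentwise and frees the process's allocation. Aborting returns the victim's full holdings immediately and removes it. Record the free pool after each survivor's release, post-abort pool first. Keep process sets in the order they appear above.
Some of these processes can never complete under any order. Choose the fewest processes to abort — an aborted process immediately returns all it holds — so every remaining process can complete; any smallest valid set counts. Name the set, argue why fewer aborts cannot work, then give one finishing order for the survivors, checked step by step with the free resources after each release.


Minimum abort set: proc-H and proc-C.
Key observation: the deadlocked proc-D becomes finishable only because proc-H and proc-C released (2, 2, 2); it completes at step 4 below.
Why nothing smaller works — every single abort fails: proc-G alone leaves proc-H blocked (short on r1); proc-E alone leaves proc-H blocked (short on r1); proc-H alone leaves proc-D blocked (short on r1); proc-D alone leaves proc-H blocked (short on r1); proc-B alone leaves proc-H blocked (short on r1); proc-C alone leaves proc-H blocked (short on r1).
Survivors finish in the order: proc-B, proc-E, proc-G, proc-D. Step-by-step check (pool after the aborts first):
  pool = (4, 3, 4)
  run proc-B (needs (2, 0, 1), free (4, 3, 4)); after release of (0, 1, 1) the pool is (4, 4, 5)
  run proc-E (needs (0, 2, 3), free (4, 4, 5)); after release of (1, 3, 0) the pool is (5, 7, 5)
  run proc-G (needs (2, 4, 3), free (5, 7, 5)); after release of (3, 0, 2) the pool is (8, 7, 7)
  run proc-D (needs (1, 0, 7), free (8, 7, 7)); after release of (2, 2, 1) the pool is (10, 9, 8)


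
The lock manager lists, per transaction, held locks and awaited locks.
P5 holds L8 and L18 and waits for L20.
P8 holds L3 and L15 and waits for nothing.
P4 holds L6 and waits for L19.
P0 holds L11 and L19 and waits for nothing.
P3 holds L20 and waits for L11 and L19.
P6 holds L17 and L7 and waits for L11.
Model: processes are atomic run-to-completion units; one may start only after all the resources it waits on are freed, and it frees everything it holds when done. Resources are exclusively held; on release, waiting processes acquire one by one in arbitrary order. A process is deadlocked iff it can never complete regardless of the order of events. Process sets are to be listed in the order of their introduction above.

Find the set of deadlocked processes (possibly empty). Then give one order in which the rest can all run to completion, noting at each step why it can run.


No process is deadlocked.
Key observation: the wait relation is loop-free; peeling off processes with no waits unwinds the whole state.
A valid finishing order for the others: P0, P4, P3, P8, P5, P6.
Step-by-step check:
  P0 waits on nothing -> runs at once and releases L11 and L19
  P4 waits on L19 — all released -> runs and releases L6
  P3 waits on L11 and L19 — all released -> runs and releases L20
  P8 waits on nothing -> runs at once and releases L3 and L15
  P5 waits on L20 — all released -> runs and releases L8 and L18
  P6 waits on L11 — all released -> runs and releases L17 and L7


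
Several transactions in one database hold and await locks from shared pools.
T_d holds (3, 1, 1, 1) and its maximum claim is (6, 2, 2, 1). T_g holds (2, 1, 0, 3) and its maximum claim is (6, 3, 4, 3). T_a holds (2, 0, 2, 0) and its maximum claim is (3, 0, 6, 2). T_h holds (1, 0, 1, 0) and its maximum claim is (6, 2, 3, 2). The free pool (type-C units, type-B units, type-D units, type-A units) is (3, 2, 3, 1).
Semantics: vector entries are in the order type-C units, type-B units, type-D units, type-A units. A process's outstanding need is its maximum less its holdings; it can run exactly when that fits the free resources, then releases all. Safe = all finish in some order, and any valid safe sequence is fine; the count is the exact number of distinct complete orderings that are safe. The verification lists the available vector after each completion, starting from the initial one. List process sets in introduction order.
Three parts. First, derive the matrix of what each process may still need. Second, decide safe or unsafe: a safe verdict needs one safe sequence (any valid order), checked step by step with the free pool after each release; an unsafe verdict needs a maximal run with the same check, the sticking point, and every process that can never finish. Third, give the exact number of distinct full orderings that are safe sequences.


(1) Outstanding need per process (order type-C units, type-B units, type-D units, type-A units):
  T_d: (3, 1, 1, 0)
  T_g: (4, 2, 4, 0)
  T_a: (1, 0, 4, 2)
  T_h: (5, 2, 2, 2)
(2) SAFE. One safe sequence: T_d, T_g, T_h, T_a.
Key observation: the order's first zero-slack moment is T_d ((3, 1, 1, 0) needed, (3, 2, 3, 1) free — a requested resource with nothing to spare).
Walking it through:
  pool = (3, 2, 3, 1)
  T_d: need (3, 1, 1, 0) fits (3, 2, 3, 1); releases (3, 1, 1, 1), pool now (6, 3, 4, 2)
  T_g: need (4, 2, 4, 0) fits (6, 3, 4, 2); releases (2, 1, 0, 3), pool now (8, 4, 4, 5)
  T_h: need (5, 2, 2, 2) fits (8, 4, 4, 5); releases (1, 0, 1, 0), pool now (9, 4, 5, 5)
  T_a: need (1, 0, 4, 2) fits (9, 4, 5, 5); releases (2, 0, 2, 0), pool now (11, 4, 7, 5)
(3) Precisely 6 of the possible complete orderings are safe sequences.


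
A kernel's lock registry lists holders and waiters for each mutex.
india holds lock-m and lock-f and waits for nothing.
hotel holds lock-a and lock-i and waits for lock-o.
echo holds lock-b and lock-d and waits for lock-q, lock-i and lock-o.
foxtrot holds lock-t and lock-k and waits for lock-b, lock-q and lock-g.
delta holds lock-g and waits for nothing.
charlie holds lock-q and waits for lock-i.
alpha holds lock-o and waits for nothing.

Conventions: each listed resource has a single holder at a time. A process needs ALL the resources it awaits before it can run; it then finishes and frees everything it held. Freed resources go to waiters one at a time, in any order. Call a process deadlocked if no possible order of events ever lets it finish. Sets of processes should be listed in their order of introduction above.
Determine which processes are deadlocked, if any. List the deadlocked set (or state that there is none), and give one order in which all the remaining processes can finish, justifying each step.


Nothing here is deadlocked.
Key observation: there is no circular wait here — follow any chain and it reaches a process that is free to run now.
A valid finishing order for the others: alpha, delta, hotel, charlie, india, echo, foxtrot.
Verifying each step:
  alpha waits on nothing -> runs at once and releases lock-o
  delta waits on nothing -> runs at once and releases lock-g
  hotel waits on lock-o — all released -> runs and releases lock-a and lock-i
  charlie waits on lock-i — all released -> runs and releases lock-q
  india waits on nothing -> runs at once and releases lock-m and lock-f
  echo waits on lock-q, lock-i and lock-o — all released -> runs and releases lock-b and lock-d
  foxtrot waits on lock-b, lock-q and lock-g — all released -> runs and releases lock-t and lock-k


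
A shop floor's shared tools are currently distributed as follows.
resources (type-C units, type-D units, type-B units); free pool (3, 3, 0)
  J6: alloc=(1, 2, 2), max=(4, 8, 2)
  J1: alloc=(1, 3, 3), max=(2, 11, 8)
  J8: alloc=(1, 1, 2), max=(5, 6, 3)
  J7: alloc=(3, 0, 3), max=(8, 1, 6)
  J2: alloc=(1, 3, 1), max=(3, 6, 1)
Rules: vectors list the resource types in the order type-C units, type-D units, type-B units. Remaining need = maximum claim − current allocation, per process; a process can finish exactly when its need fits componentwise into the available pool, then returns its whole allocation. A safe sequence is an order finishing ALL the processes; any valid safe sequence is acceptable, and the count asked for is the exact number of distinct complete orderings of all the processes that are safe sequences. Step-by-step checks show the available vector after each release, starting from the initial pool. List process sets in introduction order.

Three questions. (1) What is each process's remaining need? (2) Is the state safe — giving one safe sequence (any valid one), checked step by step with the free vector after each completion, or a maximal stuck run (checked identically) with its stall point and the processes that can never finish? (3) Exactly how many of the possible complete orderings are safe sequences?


(1) Need matrix, components ordered type-C units, type-D units, type-B units:
  J6: (3, 6, 0)
  J1: (1, 8, 5)
  J8: (4, 5, 1)
  J7: (5, 1, 3)
  J2: (2, 3, 0)
(2) The state is SAFE; one workable sequence: J2, J6, J8, J1, J7.
Key observation: J2 is the earliest step where a requested resource binds exactly: need (2, 3, 0), pool (3, 3, 0) at its turn.
Check, step by step:
  pool = (3, 3, 0)
  J2 needs (2, 3, 0) <= (3, 3, 0) -> finishes; pool += (1, 3, 1) = (4, 6, 1)
  J6 needs (3, 6, 0) <= (4, 6, 1) -> finishes; pool += (1, 2, 2) = (5, 8, 3)
  J8 needs (4, 5, 1) <= (5, 8, 3) -> finishes; pool += (1, 1, 2) = (6, 9, 5)
  J1 needs (1, 8, 5) <= (6, 9, 5) -> finishes; pool += (1, 3, 3) = (7, 12, 8)
  J7 needs (5, 1, 3) <= (7, 12, 8) -> finishes; pool += (3, 0, 3) = (10, 12, 11)
(3) Precisely 7 of the possible complete orderings are safe sequences.


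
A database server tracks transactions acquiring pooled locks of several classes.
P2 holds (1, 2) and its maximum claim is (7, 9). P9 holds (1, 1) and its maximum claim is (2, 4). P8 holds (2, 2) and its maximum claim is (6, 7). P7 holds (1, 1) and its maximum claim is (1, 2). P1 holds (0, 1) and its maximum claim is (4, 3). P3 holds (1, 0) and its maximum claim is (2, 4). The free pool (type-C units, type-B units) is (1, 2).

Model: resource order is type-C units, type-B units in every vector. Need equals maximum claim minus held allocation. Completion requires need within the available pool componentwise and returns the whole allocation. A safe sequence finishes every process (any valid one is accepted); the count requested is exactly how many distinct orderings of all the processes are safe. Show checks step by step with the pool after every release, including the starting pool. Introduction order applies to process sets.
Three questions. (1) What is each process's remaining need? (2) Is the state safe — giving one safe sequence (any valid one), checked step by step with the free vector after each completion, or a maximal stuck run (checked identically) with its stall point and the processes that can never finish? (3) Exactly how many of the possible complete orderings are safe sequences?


(1) Outstanding need per process (order type-C units, type-B units):
  P2: (6, 7)
  P9: (1, 3)
  P8: (4, 5)
  P7: (0, 1)
  P1: (4, 2)
  P3: (1, 4)
(2) SAFE, for example via the order P7, P9, P3, P1, P8, P2.
Key observation: the order's first zero-slack moment is P9 ((1, 3) needed, (2, 3) free — a requested resource with nothing to spare).
Walking it through:
  pool = (1, 2)
  P7 needs (0, 1) <= (1, 2) -> finishes; pool += (1, 1) = (2, 3)
  P9 needs (1, 3) <= (2, 3) -> finishes; pool += (1, 1) = (3, 4)
  P3 needs (1, 4) <= (3, 4) -> finishes; pool += (1, 0) = (4, 4)
  P1 needs (4, 2) <= (4, 4) -> finishes; pool += (0, 1) = (4, 5)
  P8 needs (4, 5) <= (4, 5) -> finishes; pool += (2, 2) = (6, 7)
  P2 needs (6, 7) <= (6, 7) -> finishes; pool += (1, 2) = (7, 9)
(3) The exact count: 1 of the possible complete orderings is a safe sequence.


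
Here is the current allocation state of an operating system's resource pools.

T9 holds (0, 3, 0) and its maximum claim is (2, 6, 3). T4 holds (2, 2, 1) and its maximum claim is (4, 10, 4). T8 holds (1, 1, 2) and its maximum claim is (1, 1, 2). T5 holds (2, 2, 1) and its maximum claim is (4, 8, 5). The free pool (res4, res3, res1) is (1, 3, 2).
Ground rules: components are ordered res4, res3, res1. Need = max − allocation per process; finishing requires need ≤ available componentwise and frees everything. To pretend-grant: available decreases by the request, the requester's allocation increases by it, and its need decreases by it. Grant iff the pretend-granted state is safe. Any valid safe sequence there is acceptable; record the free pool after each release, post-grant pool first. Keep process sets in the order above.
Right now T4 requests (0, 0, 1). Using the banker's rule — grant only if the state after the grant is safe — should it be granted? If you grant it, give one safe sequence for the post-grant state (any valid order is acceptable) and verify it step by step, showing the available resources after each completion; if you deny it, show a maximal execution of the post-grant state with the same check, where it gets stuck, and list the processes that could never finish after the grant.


DENY. Granting would leave the state unsafe.
Key observation: after T8, T9 the pool peaks at (2, 7, 3), and each blocked process is short somewhere: T4 on res3; T5 on res1.
Pretend the grant happened; the run T8, T9 goes as far as possible. Check, step by step:
  pool = (1, 3, 1)
  run T8 (needs (0, 0, 0), free (1, 3, 1)); after release of (1, 1, 2) the pool is (2, 4, 3)
  run T9 (needs (2, 3, 3), free (2, 4, 3)); after release of (0, 3, 0) the pool is (2, 7, 3)
  T4 cannot run: need (2, 8, 2) vs free (2, 7, 3) (insufficient res3)
  T5 cannot run: need (2, 6, 4) vs free (2, 7, 3) (insufficient res1)
Had the request been granted, T4 and T5 could never finish.


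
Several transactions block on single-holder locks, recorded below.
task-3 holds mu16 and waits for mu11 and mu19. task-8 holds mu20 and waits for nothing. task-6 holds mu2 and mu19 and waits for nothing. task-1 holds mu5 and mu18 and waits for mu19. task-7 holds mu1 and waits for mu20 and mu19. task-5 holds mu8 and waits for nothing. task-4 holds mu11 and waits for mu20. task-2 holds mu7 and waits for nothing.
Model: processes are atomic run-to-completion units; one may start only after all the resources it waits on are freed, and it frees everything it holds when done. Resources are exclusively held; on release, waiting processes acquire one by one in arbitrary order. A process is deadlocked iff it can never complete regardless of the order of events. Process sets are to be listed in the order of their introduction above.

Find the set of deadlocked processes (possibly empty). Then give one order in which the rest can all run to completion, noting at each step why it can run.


No process is deadlocked.
Key observation: although several processes wait, no cycle exists — each chain bottoms out at a free runner.
One completion order for the rest: task-6, task-8, task-1, task-4, task-2, task-5, task-7, task-3.
Verifying each step:
  run task-6 (it waits on nothing); releases mu2 and mu19
  run task-8 (it waits on nothing); releases mu20
  run task-1 (all its waits — mu19 — are resolved); releases mu5 and mu18
  run task-4 (all its waits — mu20 — are resolved); releases mu11
  run task-2 (it waits on nothing); releases mu7
  run task-5 (it waits on nothing); releases mu8
  run task-7 (all its waits — mu20 and mu19 — are resolved); releases mu1
  run task-3 (all its waits — mu11 and mu19 — are resolved); releases mu16


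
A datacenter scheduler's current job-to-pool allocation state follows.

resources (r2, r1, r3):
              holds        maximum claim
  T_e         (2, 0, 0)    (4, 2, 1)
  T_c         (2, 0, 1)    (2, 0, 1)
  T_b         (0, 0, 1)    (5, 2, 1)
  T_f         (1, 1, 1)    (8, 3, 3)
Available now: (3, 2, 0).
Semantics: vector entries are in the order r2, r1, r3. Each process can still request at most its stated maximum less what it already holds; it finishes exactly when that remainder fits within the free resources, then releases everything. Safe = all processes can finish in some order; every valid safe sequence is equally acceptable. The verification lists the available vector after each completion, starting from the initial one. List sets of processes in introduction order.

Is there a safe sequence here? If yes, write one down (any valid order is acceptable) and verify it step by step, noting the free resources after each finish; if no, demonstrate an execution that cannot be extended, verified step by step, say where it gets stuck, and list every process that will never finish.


The state is SAFE; one workable sequence: T_c, T_e, T_b, T_f.
Key observation: at T_e the run first touches a limit — (2, 2, 1) against (5, 2, 1), exact on a resource it actually requests.
Walking it through:
  pool = (3, 2, 0)
  T_c: need (0, 0, 0) fits (3, 2, 0); releases (2, 0, 1), pool now (5, 2, 1)
  T_e: need (2, 2, 1) fits (5, 2, 1); releases (2, 0, 0), pool now (7, 2, 1)
  T_b: need (5, 2, 0) fits (7, 2, 1); releases (0, 0, 1), pool now (7, 2, 2)
  T_f: need (7, 2, 2) fits (7, 2, 2); releases (1, 1, 1), pool now (8, 3, 3)


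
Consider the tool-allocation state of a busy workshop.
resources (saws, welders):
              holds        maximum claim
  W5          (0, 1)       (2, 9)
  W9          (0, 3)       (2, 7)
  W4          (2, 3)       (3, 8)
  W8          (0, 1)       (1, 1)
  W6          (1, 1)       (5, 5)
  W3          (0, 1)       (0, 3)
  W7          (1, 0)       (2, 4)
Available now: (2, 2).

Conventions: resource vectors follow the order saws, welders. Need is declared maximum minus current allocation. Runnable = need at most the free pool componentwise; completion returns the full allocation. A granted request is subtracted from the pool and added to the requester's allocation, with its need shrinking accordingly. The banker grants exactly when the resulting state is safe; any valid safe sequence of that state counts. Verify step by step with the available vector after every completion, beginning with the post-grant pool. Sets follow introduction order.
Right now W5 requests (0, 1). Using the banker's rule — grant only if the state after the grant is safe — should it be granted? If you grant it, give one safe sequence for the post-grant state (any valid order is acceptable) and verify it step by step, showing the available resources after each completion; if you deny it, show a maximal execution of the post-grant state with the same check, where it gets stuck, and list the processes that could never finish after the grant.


DENY. Granting would leave the state unsafe.
Key observation: welders is the bottleneck — with W8, W3 done the pool holds (2, 3), short of every remaining need.
On the post-grant state, W8, W3 is a maximal run — nothing extends it. Walking it through:
  pool = (2, 1)
  run W8 (needs (1, 0), free (2, 1)); after release of (0, 1) the pool is (2, 2)
  run W3 (needs (0, 2), free (2, 2)); after release of (0, 1) the pool is (2, 3)
  blocked: W5 wants (2, 7), pool (2, 3) — not enough welders
  blocked: W9 wants (2, 4), pool (2, 3) — not enough welders
  blocked: W4 wants (1, 5), pool (2, 3) — not enough welders
  blocked: W6 wants (4, 4), pool (2, 3) — not enough saws and welders
  blocked: W7 wants (1, 4), pool (2, 3) — not enough welders
Processes that could never finish after the grant: W5, W9, W4, W6 and W7.


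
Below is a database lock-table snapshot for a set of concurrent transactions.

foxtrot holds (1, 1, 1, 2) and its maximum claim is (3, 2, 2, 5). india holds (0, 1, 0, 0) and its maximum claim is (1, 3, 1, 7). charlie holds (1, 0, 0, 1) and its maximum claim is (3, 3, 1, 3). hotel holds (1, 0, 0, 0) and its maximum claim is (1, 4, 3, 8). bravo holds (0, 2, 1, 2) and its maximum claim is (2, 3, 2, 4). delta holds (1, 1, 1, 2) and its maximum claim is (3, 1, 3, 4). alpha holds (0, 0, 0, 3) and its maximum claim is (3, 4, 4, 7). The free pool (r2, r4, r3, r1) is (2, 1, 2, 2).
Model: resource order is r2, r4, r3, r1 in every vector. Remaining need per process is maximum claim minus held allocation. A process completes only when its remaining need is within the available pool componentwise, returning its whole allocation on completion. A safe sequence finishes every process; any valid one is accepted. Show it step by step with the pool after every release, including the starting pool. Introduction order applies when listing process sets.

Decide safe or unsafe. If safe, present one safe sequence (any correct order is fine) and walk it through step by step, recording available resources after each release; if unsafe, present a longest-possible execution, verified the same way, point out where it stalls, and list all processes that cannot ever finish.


SAFE, for example via the order bravo, delta, alpha, hotel, india, foxtrot, charlie.
Key observation: reading the order forward, bravo is the first process whose need (2, 1, 1, 2) meets the free pool (2, 1, 2, 2) exactly on a resource it requests.
Verifying each step:
  pool = (2, 1, 2, 2)
  bravo needs (2, 1, 1, 2) <= (2, 1, 2, 2) -> finishes; pool += (0, 2, 1, 2) = (2, 3, 3, 4)
  delta needs (2, 0, 2, 2) <= (2, 3, 3, 4) -> finishes; pool += (1, 1, 1, 2) = (3, 4, 4, 6)
  alpha needs (3, 4, 4, 4) <= (3, 4, 4, 6) -> finishes; pool += (0, 0, 0, 3) = (3, 4, 4, 9)
  hotel needs (0, 4, 3, 8) <= (3, 4, 4, 9) -> finishes; pool += (1, 0, 0, 0) = (4, 4, 4, 9)
  india needs (1, 2, 1, 7) <= (4, 4, 4, 9) -> finishes; pool += (0, 1, 0, 0) = (4, 5, 4, 9)
  foxtrot needs (2, 1, 1, 3) <= (4, 5, 4, 9) -> finishes; pool += (1, 1, 1, 2) = (5, 6, 5, 11)
  charlie needs (2, 3, 1, 2) <= (5, 6, 5, 11) -> finishes; pool += (1, 0, 0, 1) = (6, 6, 5, 12)
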